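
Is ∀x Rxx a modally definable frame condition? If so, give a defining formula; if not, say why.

Yes, by □q → q

The condition is reflexivity. A defining modal formula is □q → q.
Suppose □q→q is valid. At any x set V(q)={w : Rxw}. Then □q holds at x, so q holds at x, i.e. Rxx.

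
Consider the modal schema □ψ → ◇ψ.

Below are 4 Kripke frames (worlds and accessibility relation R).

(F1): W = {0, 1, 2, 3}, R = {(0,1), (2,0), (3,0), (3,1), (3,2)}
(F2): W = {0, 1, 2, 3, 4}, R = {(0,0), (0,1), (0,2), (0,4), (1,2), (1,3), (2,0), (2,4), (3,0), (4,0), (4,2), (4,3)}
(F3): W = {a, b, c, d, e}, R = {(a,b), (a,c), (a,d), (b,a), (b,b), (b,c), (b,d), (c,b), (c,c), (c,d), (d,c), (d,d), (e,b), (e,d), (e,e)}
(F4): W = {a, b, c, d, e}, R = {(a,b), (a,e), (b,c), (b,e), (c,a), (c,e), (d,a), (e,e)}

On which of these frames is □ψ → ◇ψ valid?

The schema corresponds to seriality: ∀x ∃y Rxy.
(F1): fails — world 1 has no successor.
(F2): satisfies the condition.
(F3): satisfies the condition.
(F4): satisfies the condition.
Valid on: (F2), (F3), (F4).

(F2), (F3), (F4)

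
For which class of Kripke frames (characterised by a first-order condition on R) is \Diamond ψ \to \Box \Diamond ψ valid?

the Euclidean property

Suppose ◇ψ→□◇ψ is valid. Take Rxy, Rxz and set V(ψ)={y}. Then ◇ψ at x, so □◇ψ at x, so ◇ψ at z, so some w with Rzw has ψ; w=y, i.e. Rzy. By symmetry of the argument, Ryz.
Conversely, on a frame with the Euclidean property the schema holds at every world under every valuation.
So the correspondent is the Euclidean property.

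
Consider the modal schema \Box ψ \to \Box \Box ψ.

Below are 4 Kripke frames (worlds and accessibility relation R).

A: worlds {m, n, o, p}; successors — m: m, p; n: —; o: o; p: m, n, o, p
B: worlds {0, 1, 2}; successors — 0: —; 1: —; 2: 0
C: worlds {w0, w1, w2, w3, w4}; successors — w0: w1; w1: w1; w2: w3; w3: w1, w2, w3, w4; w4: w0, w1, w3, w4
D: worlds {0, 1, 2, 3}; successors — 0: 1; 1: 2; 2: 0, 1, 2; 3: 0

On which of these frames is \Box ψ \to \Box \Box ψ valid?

The schema corresponds to transitivity: \forall x \forall y \forall z (Rxy \wedge Ryz \to Rxz).
A: fails — Rmp and Rpn but not Rmn.
B: satisfies the condition.
C: fails — Rw3w4 and Rw4w0 but not Rw3w0.
D: fails — R12 and R20 but not R10.
Valid on: B.

B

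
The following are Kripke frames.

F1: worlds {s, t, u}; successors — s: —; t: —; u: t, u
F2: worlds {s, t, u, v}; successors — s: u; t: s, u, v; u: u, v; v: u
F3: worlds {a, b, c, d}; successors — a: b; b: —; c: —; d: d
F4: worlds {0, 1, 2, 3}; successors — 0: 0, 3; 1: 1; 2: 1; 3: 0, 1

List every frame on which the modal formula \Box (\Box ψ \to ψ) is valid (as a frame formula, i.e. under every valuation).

none

Frame correspondent (Sahlqvist): \forall x \forall y (Rxy \to Ryy) — i.e. shift-reflexivity.
F1: fails — Rut but not Rtt.
F2: fails — Ruv but not Rvv.
F3: fails — Rab but not Rbb.
F4: fails — R03 but not R33.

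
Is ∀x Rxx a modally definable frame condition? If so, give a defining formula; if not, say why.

The condition is reflexivity. A defining modal formula is □q → q.
Suppose □q→q is valid. At any x set V(q)={w : Rxw}. Then □q holds at x, so q holds at x, i.e. Rxx.

Yes, by □q → q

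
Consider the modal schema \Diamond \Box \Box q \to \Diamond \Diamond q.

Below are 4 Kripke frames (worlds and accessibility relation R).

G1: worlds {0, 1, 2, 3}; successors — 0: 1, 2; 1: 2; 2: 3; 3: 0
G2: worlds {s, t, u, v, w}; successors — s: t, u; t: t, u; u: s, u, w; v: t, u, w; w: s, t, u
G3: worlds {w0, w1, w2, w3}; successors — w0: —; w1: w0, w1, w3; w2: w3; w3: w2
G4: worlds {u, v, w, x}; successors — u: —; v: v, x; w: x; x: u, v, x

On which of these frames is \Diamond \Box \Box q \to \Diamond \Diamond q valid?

Frame correspondent (Sahlqvist): \forall x \forall y (xRy \to \exists w (y R^2 w \wedge x R^2 w)) — i.e. a generalized confluence (Geach) condition.
G1: fails — 0R2 but no w with 2R²w and 0R²w.
G2: condition met.
G3: fails — w1Rw0 but no w with w0R²w and w1R²w.
G4: fails — xRu but no t with uR²t and xR²t.

G2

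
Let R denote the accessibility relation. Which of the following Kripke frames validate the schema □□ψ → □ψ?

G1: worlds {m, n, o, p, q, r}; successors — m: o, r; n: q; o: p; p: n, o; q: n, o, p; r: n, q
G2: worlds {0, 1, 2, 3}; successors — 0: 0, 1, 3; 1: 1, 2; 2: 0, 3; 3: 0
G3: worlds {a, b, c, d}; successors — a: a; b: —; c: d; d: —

Frame correspondent (Sahlqvist): ∀x ∀y (Rxy → ∃z (Rxz ∧ Rzy)) — i.e. density.
G1: fails — Rop but no z with Roz and Rzp.
G2: satisfies the condition.
G3: fails — Rcd but no z with Rcz and Rzd.
Valid on: G2.

G2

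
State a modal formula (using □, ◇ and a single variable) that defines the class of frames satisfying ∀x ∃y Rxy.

This is seriality; the standard corresponding axiom is D: □q → ◇q.
Suppose □q→◇q is valid. At any x set V(q)=W. Then □q at x, so ◇q at x, so x has a successor.

□q → ◇q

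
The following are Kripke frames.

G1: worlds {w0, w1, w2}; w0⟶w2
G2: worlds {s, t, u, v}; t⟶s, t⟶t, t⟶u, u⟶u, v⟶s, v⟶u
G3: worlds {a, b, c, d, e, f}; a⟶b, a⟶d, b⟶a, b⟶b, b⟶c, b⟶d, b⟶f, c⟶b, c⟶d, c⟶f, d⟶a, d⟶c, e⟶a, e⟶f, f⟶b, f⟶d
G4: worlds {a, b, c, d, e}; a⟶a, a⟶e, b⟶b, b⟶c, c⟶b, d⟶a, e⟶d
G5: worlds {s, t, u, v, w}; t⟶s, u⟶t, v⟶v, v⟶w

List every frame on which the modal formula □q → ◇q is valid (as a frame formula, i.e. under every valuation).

The schema corresponds to seriality: ∀x ∃y Rxy.
G1: fails — world w1 has no successor.
G2: fails — world s has no successor.
G3: holds.
G4: holds.
G5: fails — world s has no successor.

G3, G4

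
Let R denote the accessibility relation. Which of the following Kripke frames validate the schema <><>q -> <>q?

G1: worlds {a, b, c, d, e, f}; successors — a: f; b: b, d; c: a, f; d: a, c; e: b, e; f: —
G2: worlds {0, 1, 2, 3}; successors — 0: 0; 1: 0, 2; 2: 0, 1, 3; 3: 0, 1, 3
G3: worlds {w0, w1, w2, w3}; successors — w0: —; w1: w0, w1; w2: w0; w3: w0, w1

G3

This is the axiom for transitivity; its first-order frame correspondent is forall x forall y forall z (Rxy & Ryz -> Rxz).
G1: fails — Reb and Rbd but not Red.
G2: fails — R31 and R12 but not R32.
G3: condition met.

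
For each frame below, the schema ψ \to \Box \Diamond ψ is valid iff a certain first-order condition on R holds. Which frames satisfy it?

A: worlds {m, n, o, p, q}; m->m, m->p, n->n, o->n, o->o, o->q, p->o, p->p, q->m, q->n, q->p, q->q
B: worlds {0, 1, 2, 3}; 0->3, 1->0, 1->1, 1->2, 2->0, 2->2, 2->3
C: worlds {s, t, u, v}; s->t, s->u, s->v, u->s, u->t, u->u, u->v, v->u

The schema corresponds to symmetry: \forall x \forall y (Rxy \to Ryx).
A: fails — Ron but not Rno.
B: fails — R10 but not R01.
C: fails — Rut but not Rtu.

none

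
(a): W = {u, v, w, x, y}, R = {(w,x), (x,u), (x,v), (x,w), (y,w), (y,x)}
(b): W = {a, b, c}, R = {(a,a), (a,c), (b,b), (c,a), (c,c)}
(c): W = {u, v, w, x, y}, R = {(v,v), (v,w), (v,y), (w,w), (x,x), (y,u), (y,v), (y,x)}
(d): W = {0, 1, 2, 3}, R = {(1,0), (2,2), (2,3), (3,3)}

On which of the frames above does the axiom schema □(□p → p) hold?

This is the axiom for shift-reflexivity; its first-order frame correspondent is ∀x ∀y (Rxy → Ryy).
(a): fails — Rxw but not Rww.
(b): ✓.
(c): fails — Rvy but not Ryy.
(d): fails — R10 but not R00.
Valid on: (b).

(b)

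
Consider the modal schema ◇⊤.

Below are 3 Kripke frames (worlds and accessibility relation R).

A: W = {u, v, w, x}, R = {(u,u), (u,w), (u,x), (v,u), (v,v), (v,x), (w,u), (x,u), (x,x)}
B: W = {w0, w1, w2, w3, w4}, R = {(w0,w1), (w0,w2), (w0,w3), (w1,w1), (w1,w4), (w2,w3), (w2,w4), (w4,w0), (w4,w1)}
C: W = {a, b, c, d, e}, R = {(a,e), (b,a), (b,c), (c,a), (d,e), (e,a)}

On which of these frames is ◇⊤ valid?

The schema corresponds to seriality: ∀x ∃y Rxy.
A: ✓.
B: fails — world w3 has no successor.
C: ✓.
Valid on: A, C.

A, C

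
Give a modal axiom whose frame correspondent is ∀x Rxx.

□ψ → ψ

The condition is reflexivity. The T schema □ψ → ψ defines it.
Suppose □ψ→ψ is valid. At any x set V(ψ)={w : Rxw}. Then □ψ holds at x, so ψ holds at x, i.e. Rxx.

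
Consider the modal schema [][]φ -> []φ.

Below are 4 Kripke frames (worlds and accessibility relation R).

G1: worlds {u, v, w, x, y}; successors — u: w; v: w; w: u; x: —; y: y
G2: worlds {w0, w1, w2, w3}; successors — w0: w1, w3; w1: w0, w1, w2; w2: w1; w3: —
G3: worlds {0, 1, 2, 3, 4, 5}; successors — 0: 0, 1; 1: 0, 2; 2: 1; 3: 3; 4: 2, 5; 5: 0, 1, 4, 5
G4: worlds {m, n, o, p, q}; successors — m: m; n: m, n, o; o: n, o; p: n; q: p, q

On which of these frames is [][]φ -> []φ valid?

G4

Frame correspondent (Sahlqvist): forall x forall y (Rxy -> exists z (Rxz & Rzy)) — i.e. density.
G1: fails — Rwu but no z with Rwz and Rzu.
G2: fails — Rw0w3 but no z with Rw0z and Rzw3.
G3: fails — R12 but no z with R1z and Rz2.
G4: condition met.
Valid on: G4.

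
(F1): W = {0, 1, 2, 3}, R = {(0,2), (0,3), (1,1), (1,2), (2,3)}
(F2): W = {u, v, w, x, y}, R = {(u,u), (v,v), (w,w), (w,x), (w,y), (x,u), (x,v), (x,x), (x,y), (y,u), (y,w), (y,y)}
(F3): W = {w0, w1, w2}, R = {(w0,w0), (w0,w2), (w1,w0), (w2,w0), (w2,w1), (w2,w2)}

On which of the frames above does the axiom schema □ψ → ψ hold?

(F2)

The schema corresponds to reflexivity: ∀x Rxx.
(F1): fails — world 0 does not see itself.
(F2): ✓.
(F3): fails — world w1 does not see itself.
Valid on: (F2).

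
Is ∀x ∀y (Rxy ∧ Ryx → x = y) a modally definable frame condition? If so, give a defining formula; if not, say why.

Not modally definable

If a class were modally definable it would be closed under surjective bounded morphisms (Goldblatt–Thomason).
The 4-cycle (worlds s,t,u,v with s→t→u→v→s) is antisymmetric. Sending even-indexed worlds to s and odd-indexed worlds to t is a surjective bounded morphism onto the two-world frame with s↔t, which is not antisymmetric.
So no modal formula (or set of formulas) defines exactly the antisymmetric frames.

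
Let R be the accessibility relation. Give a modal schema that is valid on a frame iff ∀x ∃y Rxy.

This is seriality; the standard corresponding axiom is D: □p → ◇p.
Suppose □p→◇p is valid. At any x set V(p)=W. Then □p at x, so ◇p at x, so x has a successor.

□p → ◇p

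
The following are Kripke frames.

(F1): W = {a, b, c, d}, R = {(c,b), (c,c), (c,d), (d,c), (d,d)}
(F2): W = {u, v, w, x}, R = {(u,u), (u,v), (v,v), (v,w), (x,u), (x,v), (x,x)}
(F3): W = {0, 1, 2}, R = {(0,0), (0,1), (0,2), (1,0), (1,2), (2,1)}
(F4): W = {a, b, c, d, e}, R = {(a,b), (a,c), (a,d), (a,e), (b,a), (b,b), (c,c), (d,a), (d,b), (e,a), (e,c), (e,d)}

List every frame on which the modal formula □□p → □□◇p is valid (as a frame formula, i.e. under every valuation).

(F4)

Frame correspondent (Sahlqvist): ∀x ∀z (xR²z → ∃w (xR²w ∧ zRw)) — i.e. a generalized confluence (Geach) condition.
(F1): fails — cR²b but no w with cR²w and bRw.
(F2): fails — uR²w but no t with uR²t and wRt.
(F3): fails — 2R²2 but no w with 2R²w and 2Rw.
(F4): holds.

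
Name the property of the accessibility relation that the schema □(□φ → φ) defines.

This schema is the T□ axiom.
It corresponds to shift-reflexivity: ∀x ∀y (Rxy → Ryy).

Shift-reflexivity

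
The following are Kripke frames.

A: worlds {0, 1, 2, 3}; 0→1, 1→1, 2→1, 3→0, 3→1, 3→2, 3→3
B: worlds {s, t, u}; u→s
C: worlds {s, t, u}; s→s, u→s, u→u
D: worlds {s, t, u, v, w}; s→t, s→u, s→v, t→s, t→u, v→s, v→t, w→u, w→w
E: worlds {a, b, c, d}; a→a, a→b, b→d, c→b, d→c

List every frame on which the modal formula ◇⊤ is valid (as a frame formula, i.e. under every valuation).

The schema corresponds to seriality: ∀x ∃y Rxy.
A: satisfies the condition.
B: fails — world s has no successor.
C: fails — world t has no successor.
D: fails — world u has no successor.
E: satisfies the condition.
Valid on: A, E.

A, E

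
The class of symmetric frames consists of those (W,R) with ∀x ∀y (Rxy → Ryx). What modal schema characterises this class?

r → □◇r

The condition is symmetry. The B schema r → □◇r defines it.
Suppose r→□◇r is valid. Take Rxy and set V(r)={x}. Then r at x, so □◇r at x, so ◇r at y, so some z with Ryz has r; z=x, i.e. Ryx.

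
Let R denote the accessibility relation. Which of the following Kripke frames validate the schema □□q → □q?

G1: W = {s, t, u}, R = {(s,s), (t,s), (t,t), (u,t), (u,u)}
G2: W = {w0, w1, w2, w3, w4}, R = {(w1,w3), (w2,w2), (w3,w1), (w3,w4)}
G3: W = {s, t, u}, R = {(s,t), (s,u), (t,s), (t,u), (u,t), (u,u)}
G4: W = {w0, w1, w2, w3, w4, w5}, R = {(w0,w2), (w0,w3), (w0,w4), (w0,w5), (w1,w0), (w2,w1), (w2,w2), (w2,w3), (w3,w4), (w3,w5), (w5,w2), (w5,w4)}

The schema corresponds to density: ∀x ∀y (Rxy → ∃z (Rxz ∧ Rzy)).
G1: holds.
G2: fails — Rw3w1 but no z with Rw3z and Rzw1.
G3: fails — Rts but no z with Rtz and Rzs.
G4: fails — Rw1w0 but no z with Rw1z and Rzw0.

G1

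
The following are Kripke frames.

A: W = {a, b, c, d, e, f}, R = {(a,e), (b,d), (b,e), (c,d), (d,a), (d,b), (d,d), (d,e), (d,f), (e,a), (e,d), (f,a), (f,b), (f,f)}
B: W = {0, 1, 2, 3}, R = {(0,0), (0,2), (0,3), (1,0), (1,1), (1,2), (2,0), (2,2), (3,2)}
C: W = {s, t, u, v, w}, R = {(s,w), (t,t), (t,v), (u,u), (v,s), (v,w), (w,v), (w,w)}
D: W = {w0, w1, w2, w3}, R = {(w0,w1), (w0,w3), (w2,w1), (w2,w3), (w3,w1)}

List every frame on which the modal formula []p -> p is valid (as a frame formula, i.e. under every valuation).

This is the axiom for reflexivity; its first-order frame correspondent is forall x Rxx.
A: fails — world a does not see itself.
B: fails — world 3 does not see itself.
C: fails — world s does not see itself.
D: fails — world w0 does not see itself.

none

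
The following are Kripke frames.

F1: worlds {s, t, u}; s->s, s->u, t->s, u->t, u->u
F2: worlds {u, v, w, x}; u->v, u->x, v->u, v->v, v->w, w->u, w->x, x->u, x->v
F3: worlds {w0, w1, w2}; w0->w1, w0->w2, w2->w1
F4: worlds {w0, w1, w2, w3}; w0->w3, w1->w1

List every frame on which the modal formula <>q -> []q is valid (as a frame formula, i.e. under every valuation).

The schema corresponds to partial functionality: forall x forall y forall z (Rxy & Rxz -> y = z).
F1: fails — s sees both s and u.
F2: fails — u sees both v and x.
F3: fails — w0 sees both w1 and w2.
F4: satisfies the condition.
Valid on: F4.

F4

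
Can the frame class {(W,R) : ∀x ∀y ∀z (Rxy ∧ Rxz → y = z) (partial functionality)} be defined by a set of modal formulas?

This is a Sahlqvist condition; the CD axiom ◇q → □q defines it.
Suppose ◇q→□q is valid. Take Rxy, Rxz and set V(q)={y}. Then ◇q at x, so □q at x, so q at z, i.e. z=y.

Yes — defined by ◇q → □q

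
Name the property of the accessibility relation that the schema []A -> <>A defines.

seriality

Suppose □A→◇A is valid. At any x set V(A)=W. Then □A at x, so ◇A at x, so x has a successor.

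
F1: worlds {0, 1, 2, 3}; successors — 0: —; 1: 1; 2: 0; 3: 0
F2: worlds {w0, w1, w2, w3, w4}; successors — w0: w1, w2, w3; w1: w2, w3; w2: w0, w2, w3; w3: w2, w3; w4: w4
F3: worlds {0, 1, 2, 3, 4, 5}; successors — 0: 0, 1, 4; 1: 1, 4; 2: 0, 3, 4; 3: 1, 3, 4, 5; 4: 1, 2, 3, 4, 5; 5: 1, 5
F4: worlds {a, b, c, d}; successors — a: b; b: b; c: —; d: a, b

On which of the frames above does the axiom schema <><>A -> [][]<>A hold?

The schema corresponds to a generalized confluence (Geach) condition: forall x forall y forall z ((x R^2 y & x R^2 z) -> exists w (y = w & zRw)).
F1: condition met.
F2: fails — w0R²w0, w0R²w0 but no w with w0=w and w0Rw.
F3: fails — 0R²0, 0R²1 but no w with 0=w and 1Rw.
F4: condition met.

F1, F4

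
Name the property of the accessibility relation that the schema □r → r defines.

Suppose □r→r is valid. At any x set V(r)={w : Rxw}. Then □r holds at x, so r holds at x, i.e. Rxx.

Reflexivity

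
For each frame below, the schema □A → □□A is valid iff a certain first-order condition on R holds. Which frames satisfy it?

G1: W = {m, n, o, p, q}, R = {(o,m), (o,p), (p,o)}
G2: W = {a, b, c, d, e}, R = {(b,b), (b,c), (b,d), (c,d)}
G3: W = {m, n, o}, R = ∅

This is the axiom for transitivity; its first-order frame correspondent is ∀x ∀y ∀z (Rxy ∧ Ryz → Rxz).
G1: fails — Rop and Rpo but not Roo.
G2: ✓.
G3: ✓.

G2, G3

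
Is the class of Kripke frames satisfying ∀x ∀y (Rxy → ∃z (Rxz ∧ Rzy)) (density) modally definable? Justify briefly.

The condition is density. A defining modal formula is □□q → □q.
Suppose □□q→□q is valid. Take Rxy and set V(q)={w : xR²w}. Then □□q at x, so □q at x, so q at y, i.e. ∃z(Rxz∧Rzy).

Yes — defined by □□q → □q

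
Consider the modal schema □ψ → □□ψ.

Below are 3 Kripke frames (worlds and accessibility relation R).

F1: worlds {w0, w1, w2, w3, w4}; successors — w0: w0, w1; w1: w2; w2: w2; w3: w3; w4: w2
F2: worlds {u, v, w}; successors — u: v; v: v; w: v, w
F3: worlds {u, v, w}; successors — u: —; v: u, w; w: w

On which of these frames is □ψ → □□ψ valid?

The schema corresponds to transitivity: ∀x ∀y ∀z (Rxy ∧ Ryz → Rxz).
F1: fails — Rw0w1 and Rw1w2 but not Rw0w2.
F2: condition met.
F3: condition met.
Valid on: F2, F3.

F2, F3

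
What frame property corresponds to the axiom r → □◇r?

Suppose r→□◇r is valid. Take Rxy and set V(r)={x}. Then r at x, so □◇r at x, so ◇r at y, so some z with Ryz has r; z=x, i.e. Ryx.
The converse is a direct semantic check.
So the correspondent is symmetry.

Symmetry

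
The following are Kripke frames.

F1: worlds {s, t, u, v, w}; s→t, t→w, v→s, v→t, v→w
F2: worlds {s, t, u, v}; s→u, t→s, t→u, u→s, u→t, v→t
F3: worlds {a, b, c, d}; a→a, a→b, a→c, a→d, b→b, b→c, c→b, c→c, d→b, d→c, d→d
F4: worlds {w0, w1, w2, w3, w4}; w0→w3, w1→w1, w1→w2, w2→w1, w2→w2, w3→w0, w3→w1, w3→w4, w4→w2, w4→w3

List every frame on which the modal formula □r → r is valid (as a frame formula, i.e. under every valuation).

Frame correspondent (Sahlqvist): ∀x Rxx — i.e. reflexivity.
F1: fails — world s does not see itself.
F2: fails — world s does not see itself.
F3: satisfies the condition.
F4: fails — world w0 does not see itself.

F3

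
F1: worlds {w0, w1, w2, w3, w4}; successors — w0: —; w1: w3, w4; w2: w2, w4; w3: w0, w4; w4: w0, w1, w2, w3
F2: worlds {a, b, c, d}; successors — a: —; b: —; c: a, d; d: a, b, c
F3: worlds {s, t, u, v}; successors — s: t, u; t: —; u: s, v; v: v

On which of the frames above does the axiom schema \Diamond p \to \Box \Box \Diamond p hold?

Frame correspondent (Sahlqvist): \forall x \forall y \forall z ((xRy \wedge x R^2 z) \to \exists w (y = w \wedge zRw)) — i.e. a generalized confluence (Geach) condition.
F1: fails — w1Rw3, w1R²w0 but no w with w3=w and w0Rw.
F2: fails — cRa, cR²a but no w with a=w and aRw.
F3: fails — sRt, sR²v but no w with t=w and vRw.

none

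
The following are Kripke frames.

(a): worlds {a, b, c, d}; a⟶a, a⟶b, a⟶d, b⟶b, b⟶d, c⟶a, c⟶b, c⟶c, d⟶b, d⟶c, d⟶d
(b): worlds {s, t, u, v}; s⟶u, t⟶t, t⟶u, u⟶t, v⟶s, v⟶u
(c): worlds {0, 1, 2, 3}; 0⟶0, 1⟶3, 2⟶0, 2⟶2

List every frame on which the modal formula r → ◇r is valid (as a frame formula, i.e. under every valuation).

Frame correspondent (Sahlqvist): ∀x Rxx — i.e. reflexivity.
(a): ✓.
(b): fails — world s does not see itself.
(c): fails — world 1 does not see itself.
Valid on: (a).

(a)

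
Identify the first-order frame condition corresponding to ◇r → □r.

Suppose ◇r→□r is valid. Take Rxy, Rxz and set V(r)={y}. Then ◇r at x, so □r at x, so r at z, i.e. z=y.
Conversely, any frame satisfying ∀x ∀y ∀z (Rxy ∧ Rxz → y = z) validates the schema.
Frame condition: ∀x ∀y ∀z (Rxy ∧ Rxz → y = z).

partial functionality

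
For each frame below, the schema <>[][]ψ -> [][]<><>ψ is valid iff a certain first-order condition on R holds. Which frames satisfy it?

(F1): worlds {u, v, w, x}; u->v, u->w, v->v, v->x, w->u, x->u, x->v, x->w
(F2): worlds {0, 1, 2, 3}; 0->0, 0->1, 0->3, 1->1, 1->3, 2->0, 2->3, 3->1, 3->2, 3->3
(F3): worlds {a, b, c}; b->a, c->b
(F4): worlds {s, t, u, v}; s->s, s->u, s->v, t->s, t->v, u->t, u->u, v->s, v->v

The schema corresponds to a generalized confluence (Geach) condition: forall x forall y forall z ((xRy & x R^2 z) -> exists w (y R^2 w & z R^2 w)).
(F1): holds.
(F2): holds.
(F3): fails — cRb, cR²a but no w with bR²w and aR²w.
(F4): holds.
Valid on: (F1), (F2), (F4).

(F1), (F2), (F4)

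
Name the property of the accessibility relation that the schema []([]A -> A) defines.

This is the T□ axiom.
Its frame correspondent is shift-reflexivity — forall x forall y (Rxy -> Ryy).

shift-reflexivity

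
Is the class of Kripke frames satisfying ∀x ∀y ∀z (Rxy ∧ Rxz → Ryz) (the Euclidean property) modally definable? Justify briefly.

Yes — defined by ◇p → □◇p

Yes: it is the Euclidean property, defined by the 5 schema ◇p → □◇p.
Suppose ◇p→□◇p is valid. Take Rxy, Rxz and set V(p)={y}. Then ◇p at x, so □◇p at x, so ◇p at z, so some w with Rzw has p; w=y, i.e. Rzy. By symmetry of the argument, Ryz.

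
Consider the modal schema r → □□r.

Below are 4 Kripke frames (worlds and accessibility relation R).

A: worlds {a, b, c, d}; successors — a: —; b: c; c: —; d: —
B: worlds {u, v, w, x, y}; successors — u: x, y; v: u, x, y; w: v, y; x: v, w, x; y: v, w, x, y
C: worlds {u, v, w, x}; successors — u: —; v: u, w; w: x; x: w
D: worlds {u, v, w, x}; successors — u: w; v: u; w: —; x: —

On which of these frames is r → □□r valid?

A

Frame correspondent (Sahlqvist): ∀x ∀z (xR²z → ∃w (x = w ∧ z = w)) — i.e. a generalized confluence (Geach) condition.
A: condition met.
B: fails — uR²v but u ≠ v.
C: fails — vR²x but v ≠ x.
D: fails — vR²w but v ≠ w.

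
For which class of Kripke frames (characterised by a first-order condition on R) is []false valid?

emptiness of R

This schema is the Ver axiom.
Its frame correspondent is emptiness of R — forall x forall y ~Rxy.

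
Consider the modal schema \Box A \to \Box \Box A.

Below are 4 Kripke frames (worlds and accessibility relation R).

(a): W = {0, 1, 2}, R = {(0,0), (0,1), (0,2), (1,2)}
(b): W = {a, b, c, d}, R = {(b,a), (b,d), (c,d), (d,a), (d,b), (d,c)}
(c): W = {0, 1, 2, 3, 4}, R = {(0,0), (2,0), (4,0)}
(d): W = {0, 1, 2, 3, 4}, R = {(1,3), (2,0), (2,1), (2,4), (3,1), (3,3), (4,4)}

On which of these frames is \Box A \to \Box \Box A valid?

The schema corresponds to transitivity: \forall x \forall y \forall z (Rxy \wedge Ryz \to Rxz).
(a): satisfies the condition.
(b): fails — Rcd and Rdc but not Rcc.
(c): satisfies the condition.
(d): fails — R21 and R13 but not R23.
Valid on: (a), (c).

(a), (c)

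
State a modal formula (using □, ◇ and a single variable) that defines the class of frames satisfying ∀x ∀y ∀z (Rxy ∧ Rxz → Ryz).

This is the Euclidean property; the standard corresponding axiom is 5: ◇r → □◇r.

◇r → □◇r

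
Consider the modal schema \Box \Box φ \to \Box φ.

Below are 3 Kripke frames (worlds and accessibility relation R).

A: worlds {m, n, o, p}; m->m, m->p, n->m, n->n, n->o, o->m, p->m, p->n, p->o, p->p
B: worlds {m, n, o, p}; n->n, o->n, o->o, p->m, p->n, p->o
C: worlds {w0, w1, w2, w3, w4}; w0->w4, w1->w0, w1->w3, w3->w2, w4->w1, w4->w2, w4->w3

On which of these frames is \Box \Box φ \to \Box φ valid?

This is the axiom for density; its first-order frame correspondent is \forall x \forall y (Rxy \to \exists z (Rxz \wedge Rzy)).
A: holds.
B: fails — Rpm but no z with Rpz and Rzm.
C: fails — Rw1w0 but no z with Rw1z and Rzw0.

A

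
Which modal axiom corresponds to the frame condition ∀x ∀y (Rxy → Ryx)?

A defining formula is q → □◇q (the B axiom).

q → □◇q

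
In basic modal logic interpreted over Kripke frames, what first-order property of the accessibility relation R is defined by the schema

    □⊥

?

This schema is the Ver axiom.
Its frame correspondent is emptiness of R — ∀x ∀y ¬Rxy.

emptiness of R: ∀x ∀y ¬Rxy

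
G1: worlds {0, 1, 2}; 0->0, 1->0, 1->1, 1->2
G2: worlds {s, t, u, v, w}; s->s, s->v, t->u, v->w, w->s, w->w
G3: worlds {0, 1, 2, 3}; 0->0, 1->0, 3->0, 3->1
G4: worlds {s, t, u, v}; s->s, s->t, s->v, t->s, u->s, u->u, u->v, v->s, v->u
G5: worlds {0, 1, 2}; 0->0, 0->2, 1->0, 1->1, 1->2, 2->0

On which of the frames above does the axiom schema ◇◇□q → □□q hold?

Frame correspondent (Sahlqvist): ∀x ∀y ∀z ((xR²y ∧ xR²z) → ∃w (yRw ∧ z = w)) — i.e. a generalized confluence (Geach) condition.
G1: fails — 1R²0, 1R²1 but no w with 0Rw and 1=w.
G2: fails — sR²s, sR²w but no w* with sRw* and w=w*.
G3: holds.
G4: fails — sR²s, sR²u but no w with sRw and u=w.
G5: fails — 0R²2, 0R²2 but no w with 2Rw and 2=w.
Valid on: G3.

G3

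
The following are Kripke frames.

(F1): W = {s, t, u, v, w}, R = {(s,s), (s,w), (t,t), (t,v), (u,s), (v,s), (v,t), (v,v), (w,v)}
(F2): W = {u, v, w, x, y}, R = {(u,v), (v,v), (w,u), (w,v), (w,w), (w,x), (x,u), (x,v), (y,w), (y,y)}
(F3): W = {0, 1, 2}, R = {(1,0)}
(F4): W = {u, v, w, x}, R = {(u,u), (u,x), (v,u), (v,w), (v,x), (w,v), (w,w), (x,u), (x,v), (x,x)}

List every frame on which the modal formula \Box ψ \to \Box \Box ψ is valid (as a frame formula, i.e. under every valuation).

This is the axiom for transitivity; its first-order frame correspondent is \forall x \forall y \forall z (Rxy \wedge Ryz \to Rxz).
(F1): fails — Rtv and Rvs but not Rts.
(F2): fails — Ryw and Rwu but not Ryu.
(F3): satisfies the condition.
(F4): fails — Rvw and Rwv but not Rvv.

(F3)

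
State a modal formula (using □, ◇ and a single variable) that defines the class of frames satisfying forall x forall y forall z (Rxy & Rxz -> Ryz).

The condition is the Euclidean property. The 5 schema ◇p → □◇p defines it.

◇p → □◇p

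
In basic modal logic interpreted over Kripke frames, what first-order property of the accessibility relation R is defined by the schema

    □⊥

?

emptiness of R

□⊥ is valid iff no world has any successor (otherwise □⊥ fails at any world with one).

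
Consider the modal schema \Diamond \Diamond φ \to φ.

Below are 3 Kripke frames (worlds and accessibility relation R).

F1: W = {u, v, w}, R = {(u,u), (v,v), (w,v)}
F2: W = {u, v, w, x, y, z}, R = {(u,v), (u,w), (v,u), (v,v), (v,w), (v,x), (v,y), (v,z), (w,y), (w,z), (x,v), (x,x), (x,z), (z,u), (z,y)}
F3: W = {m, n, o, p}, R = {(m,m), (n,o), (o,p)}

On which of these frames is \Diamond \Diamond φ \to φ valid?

none

Frame correspondent (Sahlqvist): \forall x \forall y (x R^2 y \to \exists w (y = w \wedge x = w)) — i.e. a generalized confluence (Geach) condition.
F1: fails — wR²v but v ≠ w.
F2: fails — uR²v but v ≠ u.
F3: fails — nR²p but p ≠ n.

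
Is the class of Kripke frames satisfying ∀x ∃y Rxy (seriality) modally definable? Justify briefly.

Yes: it is seriality, defined by the D schema □q → ◇q.
Suppose □q→◇q is valid. At any x set V(q)=W. Then □q at x, so ◇q at x, so x has a successor.

Definable; □q → ◇q defines it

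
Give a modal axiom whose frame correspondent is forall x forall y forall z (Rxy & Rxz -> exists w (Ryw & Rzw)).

This is convergence; the standard corresponding axiom is .2: ◇□r → □◇r.

◇□r → □◇r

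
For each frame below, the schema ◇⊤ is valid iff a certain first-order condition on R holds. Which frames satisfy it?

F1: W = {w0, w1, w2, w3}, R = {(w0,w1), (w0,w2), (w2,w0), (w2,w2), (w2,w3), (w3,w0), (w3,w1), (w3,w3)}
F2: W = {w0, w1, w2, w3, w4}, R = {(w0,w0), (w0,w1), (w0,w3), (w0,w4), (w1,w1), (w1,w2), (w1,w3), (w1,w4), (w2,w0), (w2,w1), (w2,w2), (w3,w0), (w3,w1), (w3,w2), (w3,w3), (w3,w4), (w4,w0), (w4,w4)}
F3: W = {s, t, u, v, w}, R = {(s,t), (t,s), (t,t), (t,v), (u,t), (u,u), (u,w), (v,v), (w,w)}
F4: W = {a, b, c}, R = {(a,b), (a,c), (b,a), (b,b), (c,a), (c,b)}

F2, F3, F4

Frame correspondent (Sahlqvist): ∀x ∃y Rxy — i.e. seriality.
F1: fails — world w1 has no successor.
F2: condition met.
F3: condition met.
F4: condition met.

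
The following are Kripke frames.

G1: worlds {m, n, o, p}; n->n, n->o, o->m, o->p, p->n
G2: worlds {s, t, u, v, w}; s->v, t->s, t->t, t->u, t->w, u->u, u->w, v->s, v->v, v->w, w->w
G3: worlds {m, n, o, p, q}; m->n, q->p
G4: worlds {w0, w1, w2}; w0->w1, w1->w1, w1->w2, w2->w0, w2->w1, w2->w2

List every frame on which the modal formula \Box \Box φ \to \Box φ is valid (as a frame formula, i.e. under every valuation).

This is the axiom for density; its first-order frame correspondent is \forall x \forall y (Rxy \to \exists z (Rxz \wedge Rzy)).
G1: fails — Rom but no z with Roz and Rzm.
G2: condition met.
G3: fails — Rqp but no z with Rqz and Rzp.
G4: condition met.

G2, G4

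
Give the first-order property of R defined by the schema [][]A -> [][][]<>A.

This is a Sahlqvist (Geach-type) schema ◇^0□^2A → □^3◇^1A.
Minimal-valuation argument: fix x; take any y with xR^0y and any z with xR^3z. Set V(A) to the set of worlds R-reachable from y in exactly 2 steps. Then □^2A holds at y, so the antecedent holds at x; validity forces ◇^1A at z, giving a w with zR^1w and yR^2w.
First-order correspondent: forall x forall z (x R^3 z -> exists w (x R^2 w & zRw)).

forall x forall z (x R^3 z -> exists w (x R^2 w & zRw))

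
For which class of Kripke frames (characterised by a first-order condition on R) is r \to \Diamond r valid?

Equivalently (dual form): □r → r.
Suppose □r→r is valid. At any x set V(r)={w : Rxw}. Then □r holds at x, so r holds at x, i.e. Rxx.
Conversely, any frame satisfying \forall x Rxx validates the schema.
So the correspondent is reflexivity.

Reflexivity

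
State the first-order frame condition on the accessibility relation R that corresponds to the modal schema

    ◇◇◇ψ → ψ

This is a Sahlqvist (Geach-type) schema ◇^3□^0ψ → □^0◇^0ψ.
Minimal-valuation argument: fix x; take any y with xR^3y and any z with xR^0z. Set V(ψ) to the set of worlds R-reachable from y in exactly 0 steps. Then □^0ψ holds at y, so the antecedent holds at x; validity forces ◇^0ψ at z, giving a w with zR^0w and yR^0w.
First-order correspondent: ∀x ∀y (xR³y → ∃w (y = w ∧ x = w)).

∀x ∀y (xR³y → ∃w (y = w ∧ x = w))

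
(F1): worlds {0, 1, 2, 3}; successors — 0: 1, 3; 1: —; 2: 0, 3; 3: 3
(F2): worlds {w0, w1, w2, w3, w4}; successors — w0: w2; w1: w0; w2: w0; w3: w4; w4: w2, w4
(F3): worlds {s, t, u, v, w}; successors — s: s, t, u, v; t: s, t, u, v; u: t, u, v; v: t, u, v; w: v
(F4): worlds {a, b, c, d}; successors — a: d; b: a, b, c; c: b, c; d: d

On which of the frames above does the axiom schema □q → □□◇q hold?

(F3)

The schema corresponds to a generalized confluence (Geach) condition: ∀x ∀z (xR²z → ∃w (xRw ∧ zRw)).
(F1): fails — 2R²1 but no w with 2Rw and 1Rw.
(F2): fails — w3R²w2 but no w with w3Rw and w2Rw.
(F3): satisfies the condition.
(F4): fails — bR²a but no w with bRw and aRw.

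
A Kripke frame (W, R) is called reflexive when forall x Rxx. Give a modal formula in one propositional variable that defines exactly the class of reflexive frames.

A defining formula is □p → p (the T axiom).
Suppose □p→p is valid. At any x set V(p)={w : Rxw}. Then □p holds at x, so p holds at x, i.e. Rxx.

□p → p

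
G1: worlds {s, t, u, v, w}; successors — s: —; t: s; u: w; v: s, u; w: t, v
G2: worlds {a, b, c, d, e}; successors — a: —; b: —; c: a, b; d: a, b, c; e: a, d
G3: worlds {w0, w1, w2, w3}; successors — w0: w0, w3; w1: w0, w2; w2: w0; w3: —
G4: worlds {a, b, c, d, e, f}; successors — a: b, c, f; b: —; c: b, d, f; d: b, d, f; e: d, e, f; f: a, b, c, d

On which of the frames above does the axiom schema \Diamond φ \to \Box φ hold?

The schema corresponds to partial functionality: \forall x \forall y \forall z (Rxy \wedge Rxz \to y = z).
G1: fails — v sees both s and u.
G2: fails — c sees both a and b.
G3: fails — w0 sees both w0 and w3.
G4: fails — a sees both b and c.

none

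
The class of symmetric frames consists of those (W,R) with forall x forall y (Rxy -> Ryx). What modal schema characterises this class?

r → □◇r

A defining formula is r → □◇r (the B axiom).
Suppose r→□◇r is valid. Take Rxy and set V(r)={x}. Then r at x, so □◇r at x, so ◇r at y, so some z with Ryz has r; z=x, i.e. Ryx.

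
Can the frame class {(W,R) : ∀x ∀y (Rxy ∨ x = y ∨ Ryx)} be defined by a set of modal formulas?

Not definable by any modal formula

Modal frame validity is preserved under disjoint unions.
Take 4 disjoint single-world reflexive frames: each is trivially connected, but their disjoint union has 4 worlds with no edge between distinct components, so it is not connected.
So no modal formula (or set of formulas) defines exactly the connected frames.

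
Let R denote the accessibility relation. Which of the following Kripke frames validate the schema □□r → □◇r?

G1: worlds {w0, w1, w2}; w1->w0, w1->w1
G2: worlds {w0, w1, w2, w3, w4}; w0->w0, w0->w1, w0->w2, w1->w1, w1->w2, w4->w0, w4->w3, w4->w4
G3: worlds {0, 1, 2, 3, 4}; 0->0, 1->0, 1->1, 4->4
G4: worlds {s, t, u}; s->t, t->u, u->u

G3, G4

Frame correspondent (Sahlqvist): ∀x ∀z (xRz → ∃w (xR²w ∧ zRw)) — i.e. a generalized confluence (Geach) condition.
G1: fails — w1Rw0 but no w with w1R²w and w0Rw.
G2: fails — w0Rw2 but no w with w0R²w and w2Rw.
G3: holds.
G4: holds.
Valid on: G3, G4.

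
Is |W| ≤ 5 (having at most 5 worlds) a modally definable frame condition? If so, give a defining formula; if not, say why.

Any modally definable frame class is closed under disjoint unions.
Any modal formula valid on each of 6 disjoint one-world frames is valid on their disjoint union (validity is preserved under disjoint unions). Each one-world frame has |W|=1≤5, but the union has |W|=6.
So no modal formula (or set of formulas) defines exactly the |W|≤5 frames.

No — not modally definable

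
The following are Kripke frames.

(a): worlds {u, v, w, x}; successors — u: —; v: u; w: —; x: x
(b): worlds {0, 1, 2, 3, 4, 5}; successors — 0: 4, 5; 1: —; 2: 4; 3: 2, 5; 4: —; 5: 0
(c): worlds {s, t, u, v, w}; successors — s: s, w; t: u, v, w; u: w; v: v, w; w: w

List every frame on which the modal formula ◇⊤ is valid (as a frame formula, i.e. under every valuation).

This is the axiom for seriality; its first-order frame correspondent is ∀x ∃y Rxy.
(a): fails — world u has no successor.
(b): fails — world 1 has no successor.
(c): satisfies the condition.

(c)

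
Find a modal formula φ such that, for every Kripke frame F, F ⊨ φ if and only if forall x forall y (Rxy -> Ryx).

q → □◇q

The condition is symmetry. The B schema q → □◇q defines it.
Suppose q→□◇q is valid. Take Rxy and set V(q)={x}. Then q at x, so □◇q at x, so ◇q at y, so some z with Ryz has q; z=x, i.e. Ryx.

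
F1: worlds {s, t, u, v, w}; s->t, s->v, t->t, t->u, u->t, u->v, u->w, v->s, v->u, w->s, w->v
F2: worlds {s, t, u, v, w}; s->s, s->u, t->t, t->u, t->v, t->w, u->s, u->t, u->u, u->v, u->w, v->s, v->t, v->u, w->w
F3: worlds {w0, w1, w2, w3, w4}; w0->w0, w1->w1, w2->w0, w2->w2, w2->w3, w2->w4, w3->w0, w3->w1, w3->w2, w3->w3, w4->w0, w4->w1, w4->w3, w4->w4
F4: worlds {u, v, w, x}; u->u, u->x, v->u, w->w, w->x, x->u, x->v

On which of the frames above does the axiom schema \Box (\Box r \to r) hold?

F3

Frame correspondent (Sahlqvist): \forall x \forall y (Rxy \to Ryy) — i.e. shift-reflexivity.
F1: fails — Ruv but not Rvv.
F2: fails — Ruv but not Rvv.
F3: holds.
F4: fails — Rwx but not Rxx.
Valid on: F3.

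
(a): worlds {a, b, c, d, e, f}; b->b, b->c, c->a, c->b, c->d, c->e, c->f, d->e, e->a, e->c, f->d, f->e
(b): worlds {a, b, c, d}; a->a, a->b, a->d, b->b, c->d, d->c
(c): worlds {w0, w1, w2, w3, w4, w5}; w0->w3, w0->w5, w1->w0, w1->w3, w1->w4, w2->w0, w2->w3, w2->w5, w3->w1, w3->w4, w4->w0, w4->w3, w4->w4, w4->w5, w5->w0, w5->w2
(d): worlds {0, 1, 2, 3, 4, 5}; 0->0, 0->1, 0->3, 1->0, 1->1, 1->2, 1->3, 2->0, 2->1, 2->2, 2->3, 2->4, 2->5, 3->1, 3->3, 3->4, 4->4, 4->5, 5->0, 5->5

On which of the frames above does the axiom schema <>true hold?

(b), (c), (d)

This is the axiom for seriality; its first-order frame correspondent is forall x exists y Rxy.
(a): fails — world a has no successor.
(b): ✓.
(c): ✓.
(d): ✓.
Valid on: (b), (c), (d).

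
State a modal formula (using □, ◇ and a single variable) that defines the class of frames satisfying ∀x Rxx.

□p → p

A defining formula is □p → p (the T axiom).
Suppose □p→p is valid. At any x set V(p)={w : Rxw}. Then □p holds at x, so p holds at x, i.e. Rxx.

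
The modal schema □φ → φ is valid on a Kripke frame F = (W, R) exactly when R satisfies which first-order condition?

This schema is the T axiom.
Its frame correspondent is reflexivity — ∀x Rxx.

reflexivity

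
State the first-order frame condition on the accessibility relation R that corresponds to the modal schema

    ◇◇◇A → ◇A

This is a Sahlqvist (Geach-type) schema ◇^3□^0A → □^0◇^1A.
Minimal-valuation argument: fix x; take any y with xR^3y and any z with xR^0z. Set V(A) to the set of worlds R-reachable from y in exactly 0 steps. Then □^0A holds at y, so the antecedent holds at x; validity forces ◇^1A at z, giving a w with zR^1w and yR^0w.
First-order correspondent: ∀x ∀y (xR³y → ∃w (y = w ∧ xRw)).

∀x ∀y (xR³y → ∃w (y = w ∧ xRw))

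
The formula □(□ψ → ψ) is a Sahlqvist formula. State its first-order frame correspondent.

Shift-reflexivity

This schema is the T□ axiom.
Its frame correspondent is shift-reflexivity — ∀x ∀y (Rxy → Ryy).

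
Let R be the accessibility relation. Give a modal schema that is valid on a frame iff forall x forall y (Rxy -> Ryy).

□(□s → s)

A defining formula is □(□s → s) (the T□ axiom).
Suppose □(□s→s) is valid. Take Rxy and set V(s)={w : Ryw}. Then at y, □s holds; since □(□s→s) at x, □s→s at y, so s at y, i.e. Ryy.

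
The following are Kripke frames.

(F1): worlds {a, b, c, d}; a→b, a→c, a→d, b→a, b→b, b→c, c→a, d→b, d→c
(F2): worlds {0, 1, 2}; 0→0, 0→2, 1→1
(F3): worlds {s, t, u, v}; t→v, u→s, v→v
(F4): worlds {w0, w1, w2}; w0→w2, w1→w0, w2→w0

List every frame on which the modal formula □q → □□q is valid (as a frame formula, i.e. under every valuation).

The schema corresponds to transitivity: ∀x ∀y ∀z (Rxy ∧ Ryz → Rxz).
(F1): fails — Rdc and Rca but not Rda.
(F2): ✓.
(F3): ✓.
(F4): fails — Rw0w2 and Rw2w0 but not Rw0w0.

(F2), (F3)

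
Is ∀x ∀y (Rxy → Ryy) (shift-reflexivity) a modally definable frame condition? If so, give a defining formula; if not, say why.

Yes — defined by □(□p → p)

This is a Sahlqvist condition; the T□ axiom □(□p → p) defines it.
Suppose □(□p→p) is valid. Take Rxy and set V(p)={w : Ryw}. Then at y, □p holds; since □(□p→p) at x, □p→p at y, so p at y, i.e. Ryy.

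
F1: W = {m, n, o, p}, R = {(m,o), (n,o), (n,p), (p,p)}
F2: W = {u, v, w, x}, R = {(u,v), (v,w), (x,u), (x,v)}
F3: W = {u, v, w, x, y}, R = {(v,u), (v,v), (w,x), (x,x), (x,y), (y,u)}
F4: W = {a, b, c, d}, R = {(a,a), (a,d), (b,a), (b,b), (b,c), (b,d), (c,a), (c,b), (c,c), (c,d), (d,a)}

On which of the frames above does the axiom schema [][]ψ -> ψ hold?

F4

The schema corresponds to a generalized confluence (Geach) condition: forall x exists w (x R^2 w & x = w).
F1: fails — at m but no w with mR²w and m=w.
F2: fails — at u but no t with uR²t and u=t.
F3: fails — at u but no t with uR²t and u=t.
F4: condition met.
Valid on: F4.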